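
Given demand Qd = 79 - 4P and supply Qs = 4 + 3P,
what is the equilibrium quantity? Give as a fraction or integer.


First find equilibrium price:
79 - 4P = 4 + 3P
P* = 75/7 = 75/7
Then substitute into demand:
Q* = 79 - 4 * 75/7 = 253/7

253/7


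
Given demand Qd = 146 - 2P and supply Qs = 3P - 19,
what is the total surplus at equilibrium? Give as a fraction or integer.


Find equilibrium: 146 - 2P = 3P - 19
146 + 19 = 5P
P* = 165/5 = 33
Q* = 3*33 - 19 = 80
Inverse demand: P = 73 - Q/2, so P_max = 73
Inverse supply: P = 19/3 + Q/3, so P_min = 19/3
CS = (1/2) * 80 * (73 - 33) = 1600
PS = (1/2) * 80 * (33 - 19/3) = 3200/3
TS = CS + PS = 1600 + 3200/3 = 8000/3

8000/3


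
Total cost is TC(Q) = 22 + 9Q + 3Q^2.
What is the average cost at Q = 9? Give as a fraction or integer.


TC(9) = 22 + 9*9 + 3*9^2
TC(9) = 22 + 81 + 243 = 346
AC = TC/Q = 346/9 = 346/9

346/9


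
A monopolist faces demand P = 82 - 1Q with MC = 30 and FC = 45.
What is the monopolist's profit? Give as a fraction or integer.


MR = MC: 82 - 2Q = 30
Q* = 26
P* = 82 - 1*26 = 56
Profit = (P* - MC)*Q* - FC
= (56 - 30)*26 - 45
= 26*26 - 45
= 676 - 45 = 631

631


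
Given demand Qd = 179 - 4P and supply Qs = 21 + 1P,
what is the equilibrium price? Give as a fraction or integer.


At equilibrium, Qd = Qs.
179 - 4P = 21 + 1P
179 - 21 = 4P + 1P
158 = 5P
P* = 158/5 = 158/5

158/5


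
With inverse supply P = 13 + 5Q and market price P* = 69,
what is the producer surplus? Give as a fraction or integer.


Minimum supply price (at Q=0): P_min = 13
Quantity supplied at P* = 69:
Q* = (69 - 13)/5 = 56/5
PS = (1/2) * Q* * (P* - P_min)
PS = (1/2) * 56/5 * (69 - 13)
PS = (1/2) * 56/5 * 56 = 1568/5

1568/5


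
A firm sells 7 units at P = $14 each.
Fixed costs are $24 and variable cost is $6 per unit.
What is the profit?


Total Revenue = P * Q = 14 * 7 = $98
Total Cost = FC + VC*Q = 24 + 6*7 = $66
Profit = TR - TC = 98 - 66 = $32

$32


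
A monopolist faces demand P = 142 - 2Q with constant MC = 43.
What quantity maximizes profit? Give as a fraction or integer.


TR = P*Q = (142 - 2Q)Q = 142Q - 2Q^2
MR = dTR/dQ = 142 - 4Q
Set MR = MC:
142 - 4Q = 43
99 = 4Q
Q* = 99/4 = 99/4

99/4


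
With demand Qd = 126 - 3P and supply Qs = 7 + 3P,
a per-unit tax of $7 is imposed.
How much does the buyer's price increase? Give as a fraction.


With a per-unit tax, the buyer's price increase depends on relative slopes.
Supply slope: d = 3, Demand slope: b = 3
Buyer's price increase = d * tax / (b + d)
= 3 * 7 / (3 + 3)
= 21 / 6 = 7/2

7/2


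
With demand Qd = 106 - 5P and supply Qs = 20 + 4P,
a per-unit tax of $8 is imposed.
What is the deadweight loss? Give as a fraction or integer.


Pre-tax equilibrium quantity: Q* = 524/9
Post-tax equilibrium quantity: Q_tax = 364/9
Reduction in quantity: Q* - Q_tax = 160/9
DWL = (1/2) * tax * (Q* - Q_tax)
DWL = (1/2) * 8 * 160/9 = 640/9

640/9


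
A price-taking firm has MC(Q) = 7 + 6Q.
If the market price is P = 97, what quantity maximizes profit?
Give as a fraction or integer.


In perfect competition, profit is maximized where P = MC.
97 = 7 + 6Q
90 = 6Q
Q* = 90/6 = 15

15


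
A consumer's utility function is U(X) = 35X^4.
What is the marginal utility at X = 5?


MU = dU/dX = 35*4*X^(4-1)
MU = 140*X^3
At X = 5:
MU = 140 * 5^3
MU = 140 * 125 = 17500

17500


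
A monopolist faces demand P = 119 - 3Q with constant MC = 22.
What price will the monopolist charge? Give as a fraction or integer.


MR = 119 - 6Q
Set MR = MC: 119 - 6Q = 22
Q* = 97/6
Substitute into demand:
P* = 119 - 3*97/6 = 141/2

141/2


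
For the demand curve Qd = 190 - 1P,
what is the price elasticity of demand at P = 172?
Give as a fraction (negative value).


dQ/dP = -1
At P = 172: Q = 190 - 1*172 = 18
E = (dQ/dP)(P/Q) = (-1)(172/18) = -86/9

-86/9


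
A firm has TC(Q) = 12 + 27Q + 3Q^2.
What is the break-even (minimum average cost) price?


AC(Q) = 12/Q + 27 + 3Q
To minimize: dAC/dQ = -12/Q^2 + 3 = 0
Q^2 = 12/3 = 4
Q* = 2
Min AC = 12/2 + 27 + 3*2
Min AC = 6 + 27 + 6 = 39

39


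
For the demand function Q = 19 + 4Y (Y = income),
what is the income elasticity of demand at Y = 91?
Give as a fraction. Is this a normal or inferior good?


dQ/dY = 4
At Y = 91: Q = 19 + 4*91 = 383
Ey = (dQ/dY)(Y/Q) = 4 * 91 / 383 = 364/383
Since Ey > 0, this is a normal good.

364/383 (normal good)


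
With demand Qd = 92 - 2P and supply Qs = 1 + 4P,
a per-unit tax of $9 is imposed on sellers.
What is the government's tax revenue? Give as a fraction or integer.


With tax on sellers, new supply: Qs' = 1 + 4(P - 9)
= 4P - 35
New equilibrium quantity:
Q_new = 149/3
Tax revenue = tax * Q_new = 9 * 149/3 = 447

447


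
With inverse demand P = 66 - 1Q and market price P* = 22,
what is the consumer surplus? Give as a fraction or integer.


Maximum willingness to pay (at Q=0): P_max = 66
Quantity demanded at P* = 22:
Q* = (66 - 22)/1 = 44
CS = (1/2) * Q* * (P_max - P*)
CS = (1/2) * 44 * (66 - 22)
CS = (1/2) * 44 * 44 = 968

968


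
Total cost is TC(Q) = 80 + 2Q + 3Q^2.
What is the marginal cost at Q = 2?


MC = dTC/dQ = 2 + 2*3*Q
At Q = 2:
MC = 2 + 6*2
MC = 2 + 12 = 14

14


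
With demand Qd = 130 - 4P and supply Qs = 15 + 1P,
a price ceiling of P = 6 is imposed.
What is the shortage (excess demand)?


At P = 6:
Qd = 130 - 4*6 = 106
Qs = 15 + 1*6 = 21
Shortage = Qd - Qs = 106 - 21 = 85

85


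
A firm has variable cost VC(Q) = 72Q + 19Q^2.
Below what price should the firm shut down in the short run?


AVC(Q) = VC(Q)/Q = 72 + 19Q
AVC is increasing in Q, so minimum AVC is at Q -> 0+.
Min AVC = 72
The firm should shut down if P < 72.

72


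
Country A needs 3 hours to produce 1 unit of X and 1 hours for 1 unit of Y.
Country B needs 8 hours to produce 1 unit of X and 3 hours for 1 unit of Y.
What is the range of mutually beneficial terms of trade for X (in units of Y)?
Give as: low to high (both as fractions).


Opportunity cost of X for Country A = hours_X / hours_Y = 3/1 = 3 units of Y
Opportunity cost of X for Country B = hours_X / hours_Y = 8/3 = 8/3 units of Y
Terms of trade must be between the two opportunity costs.
Range: 8/3 to 3

8/3 to 3


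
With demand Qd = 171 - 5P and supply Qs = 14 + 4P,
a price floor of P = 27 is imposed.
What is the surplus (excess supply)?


At P = 27:
Qd = 171 - 5*27 = 36
Qs = 14 + 4*27 = 122
Surplus = Qs - Qd = 122 - 36 = 86

86


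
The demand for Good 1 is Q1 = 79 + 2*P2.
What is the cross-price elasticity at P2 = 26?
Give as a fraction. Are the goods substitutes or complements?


dQ1/dP2 = 2
At P2 = 26: Q1 = 79 + 2*26 = 131
Exy = (dQ1/dP2)(P2/Q1) = 2 * 26 / 131 = 52/131
Since Exy > 0, the goods are substitutes.

52/131 (substitutes)


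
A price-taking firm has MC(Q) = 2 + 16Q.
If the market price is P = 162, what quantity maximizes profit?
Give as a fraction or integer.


In perfect competition, profit is maximized where P = MC.
162 = 2 + 16Q
160 = 16Q
Q* = 160/16 = 10

10


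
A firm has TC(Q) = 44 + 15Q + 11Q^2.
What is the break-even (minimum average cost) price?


AC(Q) = 44/Q + 15 + 11Q
To minimize: dAC/dQ = -44/Q^2 + 11 = 0
Q^2 = 44/11 = 4
Q* = 2
Min AC = 44/2 + 15 + 11*2
Min AC = 22 + 15 + 22 = 59

59


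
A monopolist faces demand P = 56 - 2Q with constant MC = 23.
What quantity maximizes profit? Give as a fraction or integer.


TR = P*Q = (56 - 2Q)Q = 56Q - 2Q^2
MR = dTR/dQ = 56 - 4Q
Set MR = MC:
56 - 4Q = 23
33 = 4Q
Q* = 33/4 = 33/4

33/4


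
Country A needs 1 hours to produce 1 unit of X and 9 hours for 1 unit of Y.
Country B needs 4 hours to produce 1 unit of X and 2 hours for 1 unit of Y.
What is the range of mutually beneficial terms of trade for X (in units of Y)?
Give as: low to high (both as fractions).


Opportunity cost of X for Country A = hours_X / hours_Y = 1/9 = 1/9 units of Y
Opportunity cost of X for Country B = hours_X / hours_Y = 4/2 = 2 units of Y
Terms of trade must be between the two opportunity costs.
Range: 1/9 to 2

1/9 to 2


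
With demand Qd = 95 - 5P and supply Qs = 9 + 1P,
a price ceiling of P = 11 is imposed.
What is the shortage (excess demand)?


At P = 11:
Qd = 95 - 5*11 = 40
Qs = 9 + 1*11 = 20
Shortage = Qd - Qs = 40 - 20 = 20

20


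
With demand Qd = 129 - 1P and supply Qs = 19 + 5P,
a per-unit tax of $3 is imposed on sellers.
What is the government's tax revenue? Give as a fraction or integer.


With tax on sellers, new supply: Qs' = 19 + 5(P - 3)
= 4 + 5P
New equilibrium quantity:
Q_new = 649/6
Tax revenue = tax * Q_new = 3 * 649/6 = 649/2

649/2


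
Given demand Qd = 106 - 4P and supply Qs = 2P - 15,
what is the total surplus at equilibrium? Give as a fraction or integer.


Find equilibrium: 106 - 4P = 2P - 15
106 + 15 = 6P
P* = 121/6 = 121/6
Q* = 2*121/6 - 15 = 76/3
Inverse demand: P = 53/2 - Q/4, so P_max = 53/2
Inverse supply: P = 15/2 + Q/2, so P_min = 15/2
CS = (1/2) * 76/3 * (53/2 - 121/6) = 722/9
PS = (1/2) * 76/3 * (121/6 - 15/2) = 1444/9
TS = CS + PS = 722/9 + 1444/9 = 722/3

722/3


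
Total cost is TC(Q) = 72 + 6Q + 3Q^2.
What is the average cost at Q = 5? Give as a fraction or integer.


TC(5) = 72 + 6*5 + 3*5^2
TC(5) = 72 + 30 + 75 = 177
AC = TC/Q = 177/5 = 177/5

177/5


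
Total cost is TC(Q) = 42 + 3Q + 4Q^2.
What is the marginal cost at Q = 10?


MC = dTC/dQ = 3 + 2*4*Q
At Q = 10:
MC = 3 + 8*10
MC = 3 + 80 = 83

83


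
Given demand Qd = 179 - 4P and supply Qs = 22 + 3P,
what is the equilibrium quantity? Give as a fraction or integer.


First find equilibrium price:
179 - 4P = 22 + 3P
P* = 157/7 = 157/7
Then substitute into demand:
Q* = 179 - 4 * 157/7 = 625/7

625/7


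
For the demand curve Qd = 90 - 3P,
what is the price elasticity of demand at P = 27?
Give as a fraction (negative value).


dQ/dP = -3
At P = 27: Q = 90 - 3*27 = 9
E = (dQ/dP)(P/Q) = (-3)(27/9) = -9

-9


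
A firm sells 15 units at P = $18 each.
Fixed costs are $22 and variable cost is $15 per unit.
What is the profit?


Total Revenue = P * Q = 18 * 15 = $270
Total Cost = FC + VC*Q = 22 + 15*15 = $247
Profit = TR - TC = 270 - 247 = $23

$23


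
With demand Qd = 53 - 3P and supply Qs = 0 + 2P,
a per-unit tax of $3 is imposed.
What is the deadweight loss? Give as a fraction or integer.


Pre-tax equilibrium quantity: Q* = 106/5
Post-tax equilibrium quantity: Q_tax = 88/5
Reduction in quantity: Q* - Q_tax = 18/5
DWL = (1/2) * tax * (Q* - Q_tax)
DWL = (1/2) * 3 * 18/5 = 27/5

27/5


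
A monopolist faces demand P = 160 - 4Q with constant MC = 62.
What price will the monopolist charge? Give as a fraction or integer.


MR = 160 - 8Q
Set MR = MC: 160 - 8Q = 62
Q* = 49/4
Substitute into demand:
P* = 160 - 4*49/4 = 111

111


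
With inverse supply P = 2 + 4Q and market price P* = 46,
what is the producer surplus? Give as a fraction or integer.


Minimum supply price (at Q=0): P_min = 2
Quantity supplied at P* = 46:
Q* = (46 - 2)/4 = 11
PS = (1/2) * Q* * (P* - P_min)
PS = (1/2) * 11 * (46 - 2)
PS = (1/2) * 11 * 44 = 242

242


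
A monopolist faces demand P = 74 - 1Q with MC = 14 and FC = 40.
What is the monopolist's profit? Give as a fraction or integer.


MR = MC: 74 - 2Q = 14
Q* = 30
P* = 74 - 1*30 = 44
Profit = (P* - MC)*Q* - FC
= (44 - 14)*30 - 40
= 30*30 - 40
= 900 - 40 = 860

860


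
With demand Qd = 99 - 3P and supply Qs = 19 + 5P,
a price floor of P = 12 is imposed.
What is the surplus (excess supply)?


At P = 12:
Qd = 99 - 3*12 = 63
Qs = 19 + 5*12 = 79
Surplus = Qs - Qd = 79 - 63 = 16

16


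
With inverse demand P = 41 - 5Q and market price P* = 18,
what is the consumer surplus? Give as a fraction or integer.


Maximum willingness to pay (at Q=0): P_max = 41
Quantity demanded at P* = 18:
Q* = (41 - 18)/5 = 23/5
CS = (1/2) * Q* * (P_max - P*)
CS = (1/2) * 23/5 * (41 - 18)
CS = (1/2) * 23/5 * 23 = 529/10

529/10


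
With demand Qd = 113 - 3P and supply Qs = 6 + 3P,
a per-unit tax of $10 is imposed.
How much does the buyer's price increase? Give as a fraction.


With a per-unit tax, the buyer's price increase depends on relative slopes.
Supply slope: d = 3, Demand slope: b = 3
Buyer's price increase = d * tax / (b + d)
= 3 * 10 / (3 + 3)
= 30 / 6 = 5

5


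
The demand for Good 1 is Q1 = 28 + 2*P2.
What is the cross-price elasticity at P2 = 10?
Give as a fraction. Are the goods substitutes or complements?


dQ1/dP2 = 2
At P2 = 10: Q1 = 28 + 2*10 = 48
Exy = (dQ1/dP2)(P2/Q1) = 2 * 10 / 48 = 5/12
Since Exy > 0, the goods are substitutes.

5/12 (substitutes)


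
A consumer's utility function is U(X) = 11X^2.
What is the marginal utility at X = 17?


MU = dU/dX = 11*2*X^(2-1)
MU = 22*X^1
At X = 17:
MU = 22 * 17^1
MU = 22 * 17 = 374

374


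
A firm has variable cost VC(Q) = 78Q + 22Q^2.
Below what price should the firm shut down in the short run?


AVC(Q) = VC(Q)/Q = 78 + 22Q
AVC is increasing in Q, so minimum AVC is at Q -> 0+.
Min AVC = 78
The firm should shut down if P < 78.

78


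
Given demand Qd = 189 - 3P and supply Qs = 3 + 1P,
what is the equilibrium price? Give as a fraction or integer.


At equilibrium, Qd = Qs.
189 - 3P = 3 + 1P
189 - 3 = 3P + 1P
186 = 4P
P* = 186/4 = 93/2

93/2


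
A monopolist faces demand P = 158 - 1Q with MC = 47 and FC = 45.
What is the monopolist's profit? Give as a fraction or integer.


MR = MC: 158 - 2Q = 47
Q* = 111/2
P* = 158 - 1*111/2 = 205/2
Profit = (P* - MC)*Q* - FC
= (205/2 - 47)*111/2 - 45
= 111/2*111/2 - 45
= 12321/4 - 45 = 12141/4

12141/4


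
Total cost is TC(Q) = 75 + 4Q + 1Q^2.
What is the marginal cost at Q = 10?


MC = dTC/dQ = 4 + 2*1*Q
At Q = 10:
MC = 4 + 2*10
MC = 4 + 20 = 24

24


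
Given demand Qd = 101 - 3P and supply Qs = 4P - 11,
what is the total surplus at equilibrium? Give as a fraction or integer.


Find equilibrium: 101 - 3P = 4P - 11
101 + 11 = 7P
P* = 112/7 = 16
Q* = 4*16 - 11 = 53
Inverse demand: P = 101/3 - Q/3, so P_max = 101/3
Inverse supply: P = 11/4 + Q/4, so P_min = 11/4
CS = (1/2) * 53 * (101/3 - 16) = 2809/6
PS = (1/2) * 53 * (16 - 11/4) = 2809/8
TS = CS + PS = 2809/6 + 2809/8 = 19663/24

19663/24


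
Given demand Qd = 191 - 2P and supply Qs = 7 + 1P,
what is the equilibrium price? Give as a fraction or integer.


At equilibrium, Qd = Qs.
191 - 2P = 7 + 1P
191 - 7 = 2P + 1P
184 = 3P
P* = 184/3 = 184/3

184/3


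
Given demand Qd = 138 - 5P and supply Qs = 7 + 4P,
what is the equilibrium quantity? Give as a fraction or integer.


First find equilibrium price:
138 - 5P = 7 + 4P
P* = 131/9 = 131/9
Then substitute into demand:
Q* = 138 - 5 * 131/9 = 587/9

587/9


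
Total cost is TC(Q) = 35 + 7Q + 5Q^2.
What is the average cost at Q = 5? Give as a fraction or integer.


TC(5) = 35 + 7*5 + 5*5^2
TC(5) = 35 + 35 + 125 = 195
AC = TC/Q = 195/5 = 39

39


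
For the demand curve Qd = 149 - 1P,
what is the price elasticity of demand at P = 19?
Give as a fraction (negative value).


dQ/dP = -1
At P = 19: Q = 149 - 1*19 = 130
E = (dQ/dP)(P/Q) = (-1)(19/130) = -19/130

-19/130


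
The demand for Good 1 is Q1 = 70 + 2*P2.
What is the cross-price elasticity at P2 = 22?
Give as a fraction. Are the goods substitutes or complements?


dQ1/dP2 = 2
At P2 = 22: Q1 = 70 + 2*22 = 114
Exy = (dQ1/dP2)(P2/Q1) = 2 * 22 / 114 = 22/57
Since Exy > 0, the goods are substitutes.

22/57 (substitutes)


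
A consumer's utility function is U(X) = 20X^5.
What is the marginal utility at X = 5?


MU = dU/dX = 20*5*X^(5-1)
MU = 100*X^4
At X = 5:
MU = 100 * 5^4
MU = 100 * 625 = 62500

62500


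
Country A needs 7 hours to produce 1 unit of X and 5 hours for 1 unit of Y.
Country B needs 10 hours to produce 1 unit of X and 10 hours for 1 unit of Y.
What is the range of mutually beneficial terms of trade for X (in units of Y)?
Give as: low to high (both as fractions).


Opportunity cost of X for Country A = hours_X / hours_Y = 7/5 = 7/5 units of Y
Opportunity cost of X for Country B = hours_X / hours_Y = 10/10 = 1 units of Y
Terms of trade must be between the two opportunity costs.
Range: 1 to 7/5

1 to 7/5


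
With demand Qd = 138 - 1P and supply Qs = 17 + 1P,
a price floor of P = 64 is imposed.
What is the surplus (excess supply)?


At P = 64:
Qd = 138 - 1*64 = 74
Qs = 17 + 1*64 = 81
Surplus = Qs - Qd = 81 - 74 = 7

7


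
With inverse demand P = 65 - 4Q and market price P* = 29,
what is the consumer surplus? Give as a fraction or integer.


Maximum willingness to pay (at Q=0): P_max = 65
Quantity demanded at P* = 29:
Q* = (65 - 29)/4 = 9
CS = (1/2) * Q* * (P_max - P*)
CS = (1/2) * 9 * (65 - 29)
CS = (1/2) * 9 * 36 = 162

162


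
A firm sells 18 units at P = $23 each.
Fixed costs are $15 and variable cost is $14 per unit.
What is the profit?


Total Revenue = P * Q = 23 * 18 = $414
Total Cost = FC + VC*Q = 15 + 14*18 = $267
Profit = TR - TC = 414 - 267 = $147

$147


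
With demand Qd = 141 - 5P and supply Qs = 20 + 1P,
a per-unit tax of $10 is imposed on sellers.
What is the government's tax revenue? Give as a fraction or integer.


With tax on sellers, new supply: Qs' = 20 + 1(P - 10)
= 10 + 1P
New equilibrium quantity:
Q_new = 191/6
Tax revenue = tax * Q_new = 10 * 191/6 = 955/3

955/3


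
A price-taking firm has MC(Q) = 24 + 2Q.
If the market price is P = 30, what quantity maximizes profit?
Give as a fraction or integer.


In perfect competition, profit is maximized where P = MC.
30 = 24 + 2Q
6 = 2Q
Q* = 6/2 = 3

3


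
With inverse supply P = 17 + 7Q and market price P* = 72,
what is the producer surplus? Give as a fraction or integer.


Minimum supply price (at Q=0): P_min = 17
Quantity supplied at P* = 72:
Q* = (72 - 17)/7 = 55/7
PS = (1/2) * Q* * (P* - P_min)
PS = (1/2) * 55/7 * (72 - 17)
PS = (1/2) * 55/7 * 55 = 3025/14

3025/14


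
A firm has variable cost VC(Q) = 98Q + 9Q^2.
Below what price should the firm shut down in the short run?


AVC(Q) = VC(Q)/Q = 98 + 9Q
AVC is increasing in Q, so minimum AVC is at Q -> 0+.
Min AVC = 98
The firm should shut down if P < 98.

98


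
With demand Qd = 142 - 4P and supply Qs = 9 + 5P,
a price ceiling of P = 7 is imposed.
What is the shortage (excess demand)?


At P = 7:
Qd = 142 - 4*7 = 114
Qs = 9 + 5*7 = 44
Shortage = Qd - Qs = 114 - 44 = 70

70


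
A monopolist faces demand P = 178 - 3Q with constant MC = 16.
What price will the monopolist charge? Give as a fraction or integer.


MR = 178 - 6Q
Set MR = MC: 178 - 6Q = 16
Q* = 27
Substitute into demand:
P* = 178 - 3*27 = 97

97


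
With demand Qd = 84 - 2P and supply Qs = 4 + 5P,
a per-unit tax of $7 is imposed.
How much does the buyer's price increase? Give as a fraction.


With a per-unit tax, the buyer's price increase depends on relative slopes.
Supply slope: d = 5, Demand slope: b = 2
Buyer's price increase = d * tax / (b + d)
= 5 * 7 / (2 + 5)
= 35 / 7 = 5

5


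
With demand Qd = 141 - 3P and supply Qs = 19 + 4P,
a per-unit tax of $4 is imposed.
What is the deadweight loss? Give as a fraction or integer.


Pre-tax equilibrium quantity: Q* = 621/7
Post-tax equilibrium quantity: Q_tax = 573/7
Reduction in quantity: Q* - Q_tax = 48/7
DWL = (1/2) * tax * (Q* - Q_tax)
DWL = (1/2) * 4 * 48/7 = 96/7

96/7


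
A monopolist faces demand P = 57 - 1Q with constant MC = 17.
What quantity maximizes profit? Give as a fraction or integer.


TR = P*Q = (57 - 1Q)Q = 57Q - 1Q^2
MR = dTR/dQ = 57 - 2Q
Set MR = MC:
57 - 2Q = 17
40 = 2Q
Q* = 40/2 = 20

20


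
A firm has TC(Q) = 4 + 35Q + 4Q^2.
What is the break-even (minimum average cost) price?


AC(Q) = 4/Q + 35 + 4Q
To minimize: dAC/dQ = -4/Q^2 + 4 = 0
Q^2 = 4/4 = 1
Q* = 1
Min AC = 4/1 + 35 + 4*1
Min AC = 4 + 35 + 4 = 43

43


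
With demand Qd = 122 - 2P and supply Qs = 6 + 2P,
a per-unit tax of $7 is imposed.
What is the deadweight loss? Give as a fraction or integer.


Pre-tax equilibrium quantity: Q* = 64
Post-tax equilibrium quantity: Q_tax = 57
Reduction in quantity: Q* - Q_tax = 7
DWL = (1/2) * tax * (Q* - Q_tax)
DWL = (1/2) * 7 * 7 = 49/2

49/2


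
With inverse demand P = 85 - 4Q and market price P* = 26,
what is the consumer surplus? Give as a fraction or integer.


Maximum willingness to pay (at Q=0): P_max = 85
Quantity demanded at P* = 26:
Q* = (85 - 26)/4 = 59/4
CS = (1/2) * Q* * (P_max - P*)
CS = (1/2) * 59/4 * (85 - 26)
CS = (1/2) * 59/4 * 59 = 3481/8

3481/8


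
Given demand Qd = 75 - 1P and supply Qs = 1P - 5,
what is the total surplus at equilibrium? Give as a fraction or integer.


Find equilibrium: 75 - 1P = 1P - 5
75 + 5 = 2P
P* = 80/2 = 40
Q* = 1*40 - 5 = 35
Inverse demand: P = 75 - Q/1, so P_max = 75
Inverse supply: P = 5 + Q/1, so P_min = 5
CS = (1/2) * 35 * (75 - 40) = 1225/2
PS = (1/2) * 35 * (40 - 5) = 1225/2
TS = CS + PS = 1225/2 + 1225/2 = 1225

1225


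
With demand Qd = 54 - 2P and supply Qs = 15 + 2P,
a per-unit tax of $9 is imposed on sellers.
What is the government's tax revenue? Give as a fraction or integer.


With tax on sellers, new supply: Qs' = 15 + 2(P - 9)
= 2P - 3
New equilibrium quantity:
Q_new = 51/2
Tax revenue = tax * Q_new = 9 * 51/2 = 459/2

459/2


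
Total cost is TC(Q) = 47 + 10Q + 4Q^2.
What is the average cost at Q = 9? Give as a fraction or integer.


TC(9) = 47 + 10*9 + 4*9^2
TC(9) = 47 + 90 + 324 = 461
AC = TC/Q = 461/9 = 461/9

461/9


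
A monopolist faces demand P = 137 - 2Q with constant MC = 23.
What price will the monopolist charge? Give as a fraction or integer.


MR = 137 - 4Q
Set MR = MC: 137 - 4Q = 23
Q* = 57/2
Substitute into demand:
P* = 137 - 2*57/2 = 80

80


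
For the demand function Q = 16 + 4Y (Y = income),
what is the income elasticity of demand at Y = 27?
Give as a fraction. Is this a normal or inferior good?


dQ/dY = 4
At Y = 27: Q = 16 + 4*27 = 124
Ey = (dQ/dY)(Y/Q) = 4 * 27 / 124 = 27/31
Since Ey > 0, this is a normal good.

27/31 (normal good)


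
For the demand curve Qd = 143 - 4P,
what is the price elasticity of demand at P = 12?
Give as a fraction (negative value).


dQ/dP = -4
At P = 12: Q = 143 - 4*12 = 95
E = (dQ/dP)(P/Q) = (-4)(12/95) = -48/95

-48/95


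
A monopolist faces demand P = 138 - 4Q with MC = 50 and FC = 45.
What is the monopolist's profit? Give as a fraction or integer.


MR = MC: 138 - 8Q = 50
Q* = 11
P* = 138 - 4*11 = 94
Profit = (P* - MC)*Q* - FC
= (94 - 50)*11 - 45
= 44*11 - 45
= 484 - 45 = 439

439


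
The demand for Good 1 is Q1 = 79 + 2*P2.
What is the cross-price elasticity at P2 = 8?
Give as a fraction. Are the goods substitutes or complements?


dQ1/dP2 = 2
At P2 = 8: Q1 = 79 + 2*8 = 95
Exy = (dQ1/dP2)(P2/Q1) = 2 * 8 / 95 = 16/95
Since Exy > 0, the goods are substitutes.

16/95 (substitutes)


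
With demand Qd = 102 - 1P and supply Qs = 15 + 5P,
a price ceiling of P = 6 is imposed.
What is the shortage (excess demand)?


At P = 6:
Qd = 102 - 1*6 = 96
Qs = 15 + 5*6 = 45
Shortage = Qd - Qs = 96 - 45 = 51

51


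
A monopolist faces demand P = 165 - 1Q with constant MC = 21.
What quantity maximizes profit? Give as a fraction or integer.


TR = P*Q = (165 - 1Q)Q = 165Q - 1Q^2
MR = dTR/dQ = 165 - 2Q
Set MR = MC:
165 - 2Q = 21
144 = 2Q
Q* = 144/2 = 72

72


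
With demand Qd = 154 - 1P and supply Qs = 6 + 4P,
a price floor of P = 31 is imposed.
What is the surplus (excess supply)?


At P = 31:
Qd = 154 - 1*31 = 123
Qs = 6 + 4*31 = 130
Surplus = Qs - Qd = 130 - 123 = 7

7


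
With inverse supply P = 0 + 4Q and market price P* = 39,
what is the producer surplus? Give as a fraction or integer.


Minimum supply price (at Q=0): P_min = 0
Quantity supplied at P* = 39:
Q* = (39 - 0)/4 = 39/4
PS = (1/2) * Q* * (P* - P_min)
PS = (1/2) * 39/4 * (39 - 0)
PS = (1/2) * 39/4 * 39 = 1521/8

1521/8


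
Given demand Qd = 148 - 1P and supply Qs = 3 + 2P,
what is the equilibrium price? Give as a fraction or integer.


At equilibrium, Qd = Qs.
148 - 1P = 3 + 2P
148 - 3 = 1P + 2P
145 = 3P
P* = 145/3 = 145/3

145/3


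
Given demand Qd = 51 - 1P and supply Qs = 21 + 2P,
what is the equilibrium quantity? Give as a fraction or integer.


First find equilibrium price:
51 - 1P = 21 + 2P
P* = 30/3 = 10
Then substitute into demand:
Q* = 51 - 1 * 10 = 41

41


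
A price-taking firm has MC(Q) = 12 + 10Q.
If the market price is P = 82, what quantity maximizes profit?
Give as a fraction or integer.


In perfect competition, profit is maximized where P = MC.
82 = 12 + 10Q
70 = 10Q
Q* = 70/10 = 7

7


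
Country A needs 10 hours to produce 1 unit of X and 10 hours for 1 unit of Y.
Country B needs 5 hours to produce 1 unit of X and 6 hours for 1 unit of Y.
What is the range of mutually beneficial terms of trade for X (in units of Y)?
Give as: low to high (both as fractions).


Opportunity cost of X for Country A = hours_X / hours_Y = 10/10 = 1 units of Y
Opportunity cost of X for Country B = hours_X / hours_Y = 5/6 = 5/6 units of Y
Terms of trade must be between the two opportunity costs.
Range: 5/6 to 1

5/6 to 1


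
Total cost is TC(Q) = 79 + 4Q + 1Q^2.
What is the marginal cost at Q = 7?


MC = dTC/dQ = 4 + 2*1*Q
At Q = 7:
MC = 4 + 2*7
MC = 4 + 14 = 18

18


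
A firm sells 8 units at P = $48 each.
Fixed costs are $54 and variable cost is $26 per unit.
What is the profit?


Total Revenue = P * Q = 48 * 8 = $384
Total Cost = FC + VC*Q = 54 + 26*8 = $262
Profit = TR - TC = 384 - 262 = $122

$122


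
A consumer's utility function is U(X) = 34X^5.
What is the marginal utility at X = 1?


MU = dU/dX = 34*5*X^(5-1)
MU = 170*X^4
At X = 1:
MU = 170 * 1^4
MU = 170 * 1 = 170

170


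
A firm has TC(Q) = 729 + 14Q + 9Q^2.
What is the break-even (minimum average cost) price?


AC(Q) = 729/Q + 14 + 9Q
To minimize: dAC/dQ = -729/Q^2 + 9 = 0
Q^2 = 729/9 = 81
Q* = 9
Min AC = 729/9 + 14 + 9*9
Min AC = 81 + 14 + 81 = 176

176


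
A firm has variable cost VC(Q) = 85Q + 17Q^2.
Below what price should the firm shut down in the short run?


AVC(Q) = VC(Q)/Q = 85 + 17Q
AVC is increasing in Q, so minimum AVC is at Q -> 0+.
Min AVC = 85
The firm should shut down if P < 85.

85


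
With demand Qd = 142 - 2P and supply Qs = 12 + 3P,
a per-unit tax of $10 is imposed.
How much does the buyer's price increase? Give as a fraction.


With a per-unit tax, the buyer's price increase depends on relative slopes.
Supply slope: d = 3, Demand slope: b = 2
Buyer's price increase = d * tax / (b + d)
= 3 * 10 / (2 + 3)
= 30 / 5 = 6

6


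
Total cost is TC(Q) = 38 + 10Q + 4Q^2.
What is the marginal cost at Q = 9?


MC = dTC/dQ = 10 + 2*4*Q
At Q = 9:
MC = 10 + 8*9
MC = 10 + 72 = 82

82


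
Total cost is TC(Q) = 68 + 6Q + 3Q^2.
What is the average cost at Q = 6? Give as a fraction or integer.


TC(6) = 68 + 6*6 + 3*6^2
TC(6) = 68 + 36 + 108 = 212
AC = TC/Q = 212/6 = 106/3

106/3


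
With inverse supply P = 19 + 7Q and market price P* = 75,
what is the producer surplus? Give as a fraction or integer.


Minimum supply price (at Q=0): P_min = 19
Quantity supplied at P* = 75:
Q* = (75 - 19)/7 = 8
PS = (1/2) * Q* * (P* - P_min)
PS = (1/2) * 8 * (75 - 19)
PS = (1/2) * 8 * 56 = 224

224


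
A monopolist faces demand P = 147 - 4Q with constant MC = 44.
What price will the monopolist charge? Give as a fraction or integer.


MR = 147 - 8Q
Set MR = MC: 147 - 8Q = 44
Q* = 103/8
Substitute into demand:
P* = 147 - 4*103/8 = 191/2

191/2


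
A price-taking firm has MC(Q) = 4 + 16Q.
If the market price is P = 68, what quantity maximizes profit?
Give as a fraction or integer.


In perfect competition, profit is maximized where P = MC.
68 = 4 + 16Q
64 = 16Q
Q* = 64/16 = 4

4


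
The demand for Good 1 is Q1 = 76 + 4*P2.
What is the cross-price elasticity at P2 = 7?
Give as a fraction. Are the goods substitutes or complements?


dQ1/dP2 = 4
At P2 = 7: Q1 = 76 + 4*7 = 104
Exy = (dQ1/dP2)(P2/Q1) = 4 * 7 / 104 = 7/26
Since Exy > 0, the goods are substitutes.

7/26 (substitutes)


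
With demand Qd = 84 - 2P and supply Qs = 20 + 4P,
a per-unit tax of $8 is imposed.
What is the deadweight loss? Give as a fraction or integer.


Pre-tax equilibrium quantity: Q* = 188/3
Post-tax equilibrium quantity: Q_tax = 52
Reduction in quantity: Q* - Q_tax = 32/3
DWL = (1/2) * tax * (Q* - Q_tax)
DWL = (1/2) * 8 * 32/3 = 128/3

128/3


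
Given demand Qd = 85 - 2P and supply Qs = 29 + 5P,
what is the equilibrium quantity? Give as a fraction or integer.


First find equilibrium price:
85 - 2P = 29 + 5P
P* = 56/7 = 8
Then substitute into demand:
Q* = 85 - 2 * 8 = 69

69


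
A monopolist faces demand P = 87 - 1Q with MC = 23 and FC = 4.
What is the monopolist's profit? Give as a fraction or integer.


MR = MC: 87 - 2Q = 23
Q* = 32
P* = 87 - 1*32 = 55
Profit = (P* - MC)*Q* - FC
= (55 - 23)*32 - 4
= 32*32 - 4
= 1024 - 4 = 1020

1020


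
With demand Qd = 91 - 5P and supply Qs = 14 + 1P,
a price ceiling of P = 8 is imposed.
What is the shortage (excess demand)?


At P = 8:
Qd = 91 - 5*8 = 51
Qs = 14 + 1*8 = 22
Shortage = Qd - Qs = 51 - 22 = 29

29


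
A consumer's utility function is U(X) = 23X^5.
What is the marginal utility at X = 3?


MU = dU/dX = 23*5*X^(5-1)
MU = 115*X^4
At X = 3:
MU = 115 * 3^4
MU = 115 * 81 = 9315

9315


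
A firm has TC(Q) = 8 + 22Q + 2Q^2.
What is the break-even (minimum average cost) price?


AC(Q) = 8/Q + 22 + 2Q
To minimize: dAC/dQ = -8/Q^2 + 2 = 0
Q^2 = 8/2 = 4
Q* = 2
Min AC = 8/2 + 22 + 2*2
Min AC = 4 + 22 + 4 = 30

30


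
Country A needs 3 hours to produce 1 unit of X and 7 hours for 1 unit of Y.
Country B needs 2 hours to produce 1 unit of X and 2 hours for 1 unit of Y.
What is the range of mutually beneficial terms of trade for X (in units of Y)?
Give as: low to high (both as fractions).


Opportunity cost of X for Country A = hours_X / hours_Y = 3/7 = 3/7 units of Y
Opportunity cost of X for Country B = hours_X / hours_Y = 2/2 = 1 units of Y
Terms of trade must be between the two opportunity costs.
Range: 3/7 to 1

3/7 to 1


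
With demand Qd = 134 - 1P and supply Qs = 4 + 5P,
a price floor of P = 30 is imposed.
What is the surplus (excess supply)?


At P = 30:
Qd = 134 - 1*30 = 104
Qs = 4 + 5*30 = 154
Surplus = Qs - Qd = 154 - 104 = 50

50


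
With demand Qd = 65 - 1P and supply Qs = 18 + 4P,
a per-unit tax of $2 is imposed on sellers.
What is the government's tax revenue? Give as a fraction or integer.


With tax on sellers, new supply: Qs' = 18 + 4(P - 2)
= 10 + 4P
New equilibrium quantity:
Q_new = 54
Tax revenue = tax * Q_new = 2 * 54 = 108

108


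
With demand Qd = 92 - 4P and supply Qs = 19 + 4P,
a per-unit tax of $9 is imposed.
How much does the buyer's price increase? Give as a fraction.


With a per-unit tax, the buyer's price increase depends on relative slopes.
Supply slope: d = 4, Demand slope: b = 4
Buyer's price increase = d * tax / (b + d)
= 4 * 9 / (4 + 4)
= 36 / 8 = 9/2

9/2


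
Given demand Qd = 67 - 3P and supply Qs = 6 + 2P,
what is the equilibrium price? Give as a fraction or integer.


At equilibrium, Qd = Qs.
67 - 3P = 6 + 2P
67 - 6 = 3P + 2P
61 = 5P
P* = 61/5 = 61/5

61/5


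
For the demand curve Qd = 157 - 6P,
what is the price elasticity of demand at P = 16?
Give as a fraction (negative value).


dQ/dP = -6
At P = 16: Q = 157 - 6*16 = 61
E = (dQ/dP)(P/Q) = (-6)(16/61) = -96/61

-96/61


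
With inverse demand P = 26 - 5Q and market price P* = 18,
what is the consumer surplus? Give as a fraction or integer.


Maximum willingness to pay (at Q=0): P_max = 26
Quantity demanded at P* = 18:
Q* = (26 - 18)/5 = 8/5
CS = (1/2) * Q* * (P_max - P*)
CS = (1/2) * 8/5 * (26 - 18)
CS = (1/2) * 8/5 * 8 = 32/5

32/5


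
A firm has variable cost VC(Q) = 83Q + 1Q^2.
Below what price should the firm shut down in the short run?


AVC(Q) = VC(Q)/Q = 83 + 1Q
AVC is increasing in Q, so minimum AVC is at Q -> 0+.
Min AVC = 83
The firm should shut down if P < 83.

83


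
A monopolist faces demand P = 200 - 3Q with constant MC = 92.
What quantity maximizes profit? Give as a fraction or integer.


TR = P*Q = (200 - 3Q)Q = 200Q - 3Q^2
MR = dTR/dQ = 200 - 6Q
Set MR = MC:
200 - 6Q = 92
108 = 6Q
Q* = 108/6 = 18

18


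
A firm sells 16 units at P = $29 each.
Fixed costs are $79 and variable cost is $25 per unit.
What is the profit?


Total Revenue = P * Q = 29 * 16 = $464
Total Cost = FC + VC*Q = 79 + 25*16 = $479
Profit = TR - TC = 464 - 479 = $-15

$-15


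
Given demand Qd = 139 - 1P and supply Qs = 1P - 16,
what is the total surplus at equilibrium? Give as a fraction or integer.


Find equilibrium: 139 - 1P = 1P - 16
139 + 16 = 2P
P* = 155/2 = 155/2
Q* = 1*155/2 - 16 = 123/2
Inverse demand: P = 139 - Q/1, so P_max = 139
Inverse supply: P = 16 + Q/1, so P_min = 16
CS = (1/2) * 123/2 * (139 - 155/2) = 15129/8
PS = (1/2) * 123/2 * (155/2 - 16) = 15129/8
TS = CS + PS = 15129/8 + 15129/8 = 15129/4

15129/4


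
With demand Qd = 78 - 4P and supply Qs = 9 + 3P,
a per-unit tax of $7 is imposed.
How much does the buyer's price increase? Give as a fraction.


With a per-unit tax, the buyer's price increase depends on relative slopes.
Supply slope: d = 3, Demand slope: b = 4
Buyer's price increase = d * tax / (b + d)
= 3 * 7 / (4 + 3)
= 21 / 7 = 3

3


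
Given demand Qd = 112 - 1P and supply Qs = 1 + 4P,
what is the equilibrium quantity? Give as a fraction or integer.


First find equilibrium price:
112 - 1P = 1 + 4P
P* = 111/5 = 111/5
Then substitute into demand:
Q* = 112 - 1 * 111/5 = 449/5

449/5


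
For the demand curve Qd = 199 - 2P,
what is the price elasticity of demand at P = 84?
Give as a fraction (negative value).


dQ/dP = -2
At P = 84: Q = 199 - 2*84 = 31
E = (dQ/dP)(P/Q) = (-2)(84/31) = -168/31

-168/31


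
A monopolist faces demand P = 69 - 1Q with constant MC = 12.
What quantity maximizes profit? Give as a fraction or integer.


TR = P*Q = (69 - 1Q)Q = 69Q - 1Q^2
MR = dTR/dQ = 69 - 2Q
Set MR = MC:
69 - 2Q = 12
57 = 2Q
Q* = 57/2 = 57/2

57/2


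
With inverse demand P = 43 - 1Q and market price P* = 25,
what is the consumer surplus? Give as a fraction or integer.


Maximum willingness to pay (at Q=0): P_max = 43
Quantity demanded at P* = 25:
Q* = (43 - 25)/1 = 18
CS = (1/2) * Q* * (P_max - P*)
CS = (1/2) * 18 * (43 - 25)
CS = (1/2) * 18 * 18 = 162

162


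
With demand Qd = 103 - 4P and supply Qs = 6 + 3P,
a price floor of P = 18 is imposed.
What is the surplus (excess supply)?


At P = 18:
Qd = 103 - 4*18 = 31
Qs = 6 + 3*18 = 60
Surplus = Qs - Qd = 60 - 31 = 29

29


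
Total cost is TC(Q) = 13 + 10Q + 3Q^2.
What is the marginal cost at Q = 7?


MC = dTC/dQ = 10 + 2*3*Q
At Q = 7:
MC = 10 + 6*7
MC = 10 + 42 = 52

52


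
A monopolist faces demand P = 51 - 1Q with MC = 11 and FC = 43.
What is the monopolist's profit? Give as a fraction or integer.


MR = MC: 51 - 2Q = 11
Q* = 20
P* = 51 - 1*20 = 31
Profit = (P* - MC)*Q* - FC
= (31 - 11)*20 - 43
= 20*20 - 43
= 400 - 43 = 357

357


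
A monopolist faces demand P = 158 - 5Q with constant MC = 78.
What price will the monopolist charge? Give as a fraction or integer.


MR = 158 - 10Q
Set MR = MC: 158 - 10Q = 78
Q* = 8
Substitute into demand:
P* = 158 - 5*8 = 118

118


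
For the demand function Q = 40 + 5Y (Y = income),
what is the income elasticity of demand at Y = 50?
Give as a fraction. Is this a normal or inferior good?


dQ/dY = 5
At Y = 50: Q = 40 + 5*50 = 290
Ey = (dQ/dY)(Y/Q) = 5 * 50 / 290 = 25/29
Since Ey > 0, this is a normal good.

25/29 (normal good)


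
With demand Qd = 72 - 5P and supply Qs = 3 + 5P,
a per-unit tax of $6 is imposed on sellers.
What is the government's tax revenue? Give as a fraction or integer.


With tax on sellers, new supply: Qs' = 3 + 5(P - 6)
= 5P - 27
New equilibrium quantity:
Q_new = 45/2
Tax revenue = tax * Q_new = 6 * 45/2 = 135

135


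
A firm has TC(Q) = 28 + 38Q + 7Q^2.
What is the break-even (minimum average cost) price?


AC(Q) = 28/Q + 38 + 7Q
To minimize: dAC/dQ = -28/Q^2 + 7 = 0
Q^2 = 28/7 = 4
Q* = 2
Min AC = 28/2 + 38 + 7*2
Min AC = 14 + 38 + 14 = 66

66


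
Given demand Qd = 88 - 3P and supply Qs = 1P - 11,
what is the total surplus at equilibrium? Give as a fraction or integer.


Find equilibrium: 88 - 3P = 1P - 11
88 + 11 = 4P
P* = 99/4 = 99/4
Q* = 1*99/4 - 11 = 55/4
Inverse demand: P = 88/3 - Q/3, so P_max = 88/3
Inverse supply: P = 11 + Q/1, so P_min = 11
CS = (1/2) * 55/4 * (88/3 - 99/4) = 3025/96
PS = (1/2) * 55/4 * (99/4 - 11) = 3025/32
TS = CS + PS = 3025/96 + 3025/32 = 3025/24

3025/24


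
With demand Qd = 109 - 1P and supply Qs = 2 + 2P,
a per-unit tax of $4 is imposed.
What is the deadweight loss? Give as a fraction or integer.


Pre-tax equilibrium quantity: Q* = 220/3
Post-tax equilibrium quantity: Q_tax = 212/3
Reduction in quantity: Q* - Q_tax = 8/3
DWL = (1/2) * tax * (Q* - Q_tax)
DWL = (1/2) * 4 * 8/3 = 16/3

16/3


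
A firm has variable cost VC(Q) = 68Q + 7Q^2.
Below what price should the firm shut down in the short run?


AVC(Q) = VC(Q)/Q = 68 + 7Q
AVC is increasing in Q, so minimum AVC is at Q -> 0+.
Min AVC = 68
The firm should shut down if P < 68.

68


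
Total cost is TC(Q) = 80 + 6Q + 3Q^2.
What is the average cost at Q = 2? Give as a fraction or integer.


TC(2) = 80 + 6*2 + 3*2^2
TC(2) = 80 + 12 + 12 = 104
AC = TC/Q = 104/2 = 52

52


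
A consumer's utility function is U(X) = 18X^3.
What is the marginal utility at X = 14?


MU = dU/dX = 18*3*X^(3-1)
MU = 54*X^2
At X = 14:
MU = 54 * 14^2
MU = 54 * 196 = 10584

10584


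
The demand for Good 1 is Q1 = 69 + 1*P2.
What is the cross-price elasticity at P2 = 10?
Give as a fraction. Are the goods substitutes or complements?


dQ1/dP2 = 1
At P2 = 10: Q1 = 69 + 1*10 = 79
Exy = (dQ1/dP2)(P2/Q1) = 1 * 10 / 79 = 10/79
Since Exy > 0, the goods are substitutes.

10/79 (substitutes)


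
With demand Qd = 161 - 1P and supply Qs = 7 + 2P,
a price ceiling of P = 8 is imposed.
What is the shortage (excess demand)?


At P = 8:
Qd = 161 - 1*8 = 153
Qs = 7 + 2*8 = 23
Shortage = Qd - Qs = 153 - 23 = 130

130


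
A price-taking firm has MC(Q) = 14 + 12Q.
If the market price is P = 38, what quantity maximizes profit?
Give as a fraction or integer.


In perfect competition, profit is maximized where P = MC.
38 = 14 + 12Q
24 = 12Q
Q* = 24/12 = 2

2


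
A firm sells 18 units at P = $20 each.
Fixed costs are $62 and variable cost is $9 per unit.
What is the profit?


Total Revenue = P * Q = 20 * 18 = $360
Total Cost = FC + VC*Q = 62 + 9*18 = $224
Profit = TR - TC = 360 - 224 = $136

$136


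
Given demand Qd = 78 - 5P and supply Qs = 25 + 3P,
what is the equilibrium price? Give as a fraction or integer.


At equilibrium, Qd = Qs.
78 - 5P = 25 + 3P
78 - 25 = 5P + 3P
53 = 8P
P* = 53/8 = 53/8

53/8


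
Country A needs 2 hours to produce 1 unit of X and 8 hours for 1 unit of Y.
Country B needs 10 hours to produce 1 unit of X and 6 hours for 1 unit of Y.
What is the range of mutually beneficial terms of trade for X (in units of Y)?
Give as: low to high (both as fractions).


Opportunity cost of X for Country A = hours_X / hours_Y = 2/8 = 1/4 units of Y
Opportunity cost of X for Country B = hours_X / hours_Y = 10/6 = 5/3 units of Y
Terms of trade must be between the two opportunity costs.
Range: 1/4 to 5/3

1/4 to 5/3


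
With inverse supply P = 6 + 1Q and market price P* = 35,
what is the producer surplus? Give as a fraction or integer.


Minimum supply price (at Q=0): P_min = 6
Quantity supplied at P* = 35:
Q* = (35 - 6)/1 = 29
PS = (1/2) * Q* * (P* - P_min)
PS = (1/2) * 29 * (35 - 6)
PS = (1/2) * 29 * 29 = 841/2

841/2


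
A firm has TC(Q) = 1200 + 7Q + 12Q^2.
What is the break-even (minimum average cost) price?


AC(Q) = 1200/Q + 7 + 12Q
To minimize: dAC/dQ = -1200/Q^2 + 12 = 0
Q^2 = 1200/12 = 100
Q* = 10
Min AC = 1200/10 + 7 + 12*10
Min AC = 120 + 7 + 120 = 247

247


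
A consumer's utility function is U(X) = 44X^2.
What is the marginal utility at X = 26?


MU = dU/dX = 44*2*X^(2-1)
MU = 88*X^1
At X = 26:
MU = 88 * 26^1
MU = 88 * 26 = 2288

2288
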